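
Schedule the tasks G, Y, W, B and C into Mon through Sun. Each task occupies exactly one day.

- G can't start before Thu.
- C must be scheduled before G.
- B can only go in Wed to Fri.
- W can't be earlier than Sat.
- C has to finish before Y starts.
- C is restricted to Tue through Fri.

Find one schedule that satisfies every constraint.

B=Wed, Y=Wed, G=Thu, C=Tue, W=Sat

Checking: C(Tue) before G(Thu); C(Tue) before Y(Wed); W=Sat in [Sat,Sun]; G=Thu in [Thu,Sun]; C=Tue in [Tue,Fri]; B=Wed in [Wed,Fri].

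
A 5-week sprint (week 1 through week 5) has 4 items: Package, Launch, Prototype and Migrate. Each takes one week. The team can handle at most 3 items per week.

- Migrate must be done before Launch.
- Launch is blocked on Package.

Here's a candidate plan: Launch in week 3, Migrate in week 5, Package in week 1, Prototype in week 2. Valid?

Migrate must be done before Launch — violated.
The team can handle at most 3 items per week — holds.
Launch is blocked on Package — holds.

No. Migrate must be done before Launch is not satisfied.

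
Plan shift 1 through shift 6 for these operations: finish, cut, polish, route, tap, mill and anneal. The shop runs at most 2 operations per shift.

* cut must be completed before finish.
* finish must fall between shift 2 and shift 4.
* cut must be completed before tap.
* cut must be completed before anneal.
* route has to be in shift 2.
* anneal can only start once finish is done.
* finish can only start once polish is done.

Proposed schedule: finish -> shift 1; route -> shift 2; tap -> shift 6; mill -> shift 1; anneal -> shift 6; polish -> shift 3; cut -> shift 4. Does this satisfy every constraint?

Invalid. cut must be completed before finish.

cut must be completed before finish — violated.
The shop runs at most 2 operations per shift — holds.
finish must fall between shift 2 and shift 4 — violated.
cut must be completed before anneal — holds.
finish can only start once polish is done — violated.
anneal can only start once finish is done — holds.
cut must be completed before tap — holds.
route has to be in shift 2 — holds.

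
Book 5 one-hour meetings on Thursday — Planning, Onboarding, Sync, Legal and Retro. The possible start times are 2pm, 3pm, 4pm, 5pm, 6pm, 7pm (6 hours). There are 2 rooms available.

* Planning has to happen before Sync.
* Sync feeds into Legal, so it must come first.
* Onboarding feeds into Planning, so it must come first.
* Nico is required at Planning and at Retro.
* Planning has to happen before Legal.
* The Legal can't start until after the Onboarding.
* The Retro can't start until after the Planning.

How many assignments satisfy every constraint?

Splitting on Planning: it can be 3pm (24), 4pm (18), 5pm (6). Listing each branch's schedules as (Onboarding, Sync, Legal, Retro):
Planning=3pm: (2pm,4pm,5pm,4pm) (2pm,4pm,5pm,5pm) (2pm,4pm,5pm,6pm) (2pm,4pm,5pm,7pm) (2pm,4pm,6pm,4pm) (2pm,4pm,6pm,5pm) (2pm,4pm,6pm,6pm) (2pm,4pm,6pm,7pm) (2pm,4pm,7pm,4pm) (2pm,4pm,7pm,5pm) (2pm,4pm,7pm,6pm) (2pm,4pm,7pm,7pm) (2pm,5pm,6pm,4pm) (2pm,5pm,6pm,5pm) (2pm,5pm,6pm,6pm) (2pm,5pm,6pm,7pm) (2pm,5pm,7pm,4pm) (2pm,5pm,7pm,5pm) (2pm,5pm,7pm,6pm) (2pm,5pm,7pm,7pm) (2pm,6pm,7pm,4pm) (2pm,6pm,7pm,5pm) (2pm,6pm,7pm,6pm) (2pm,6pm,7pm,7pm) — 24.
Planning=4pm: (2pm,5pm,6pm,5pm) (2pm,5pm,6pm,6pm) (2pm,5pm,6pm,7pm) (2pm,5pm,7pm,5pm) (2pm,5pm,7pm,6pm) (2pm,5pm,7pm,7pm) (2pm,6pm,7pm,5pm) (2pm,6pm,7pm,6pm) (2pm,6pm,7pm,7pm) (3pm,5pm,6pm,5pm) (3pm,5pm,6pm,6pm) (3pm,5pm,6pm,7pm) (3pm,5pm,7pm,5pm) (3pm,5pm,7pm,6pm) (3pm,5pm,7pm,7pm) (3pm,6pm,7pm,5pm) (3pm,6pm,7pm,6pm) (3pm,6pm,7pm,7pm) — 18.
Planning=5pm: (2pm,6pm,7pm,6pm) (2pm,6pm,7pm,7pm) (3pm,6pm,7pm,6pm) (3pm,6pm,7pm,7pm) (4pm,6pm,7pm,6pm) (4pm,6pm,7pm,7pm) — 6.
Summing: 24 + 18 + 6 = 48.

48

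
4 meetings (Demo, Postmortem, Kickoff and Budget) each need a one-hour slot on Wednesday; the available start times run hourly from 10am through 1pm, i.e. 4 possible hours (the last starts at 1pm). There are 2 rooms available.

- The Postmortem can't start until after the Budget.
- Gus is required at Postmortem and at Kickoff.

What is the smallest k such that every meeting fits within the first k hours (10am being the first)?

2

The precedence chain requires at least 2 distinct hours.
With at most 2 per hour and 4 meetings, at least 2 hours are needed.
2 works (last occupied hour: 11am): for example Postmortem -> 11am; Kickoff -> 10am; Demo -> 11am; Budget -> 10am.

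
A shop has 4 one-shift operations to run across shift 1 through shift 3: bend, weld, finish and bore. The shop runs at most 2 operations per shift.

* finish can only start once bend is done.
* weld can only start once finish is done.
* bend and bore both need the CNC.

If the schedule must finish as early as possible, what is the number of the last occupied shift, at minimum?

The precedence chain requires at least 3 distinct shifts.
With at most 2 per shift and 4 operations, at least 2 shifts are needed.
3 works (last occupied shift: shift 3): for example weld in shift 3, bore in shift 2, finish in shift 2, bend in shift 1.

3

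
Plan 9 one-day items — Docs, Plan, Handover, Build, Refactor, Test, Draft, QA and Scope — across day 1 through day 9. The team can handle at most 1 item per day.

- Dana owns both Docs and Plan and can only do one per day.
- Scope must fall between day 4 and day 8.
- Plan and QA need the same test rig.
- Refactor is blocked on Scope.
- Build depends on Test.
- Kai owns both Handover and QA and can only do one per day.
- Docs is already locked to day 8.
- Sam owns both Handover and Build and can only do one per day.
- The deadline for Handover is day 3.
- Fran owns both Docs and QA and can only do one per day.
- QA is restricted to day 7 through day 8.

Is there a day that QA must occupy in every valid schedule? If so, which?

day 7

QA's window is day 7–day 8.
Docs is fixed at day 8, and QA can't share a day with Docs.
So QA must be day 7.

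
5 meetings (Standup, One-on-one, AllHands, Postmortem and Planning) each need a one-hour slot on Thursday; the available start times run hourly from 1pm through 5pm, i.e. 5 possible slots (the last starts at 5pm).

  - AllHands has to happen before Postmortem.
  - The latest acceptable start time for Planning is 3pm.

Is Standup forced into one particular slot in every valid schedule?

Standup can be 1pm (e.g. Planning=1pm, One-on-one=1pm, Postmortem=2pm, AllHands=1pm, Standup=1pm) or 2pm (e.g. Standup=2pm; Postmortem=2pm; One-on-one=1pm; Planning=1pm; AllHands=1pm).

No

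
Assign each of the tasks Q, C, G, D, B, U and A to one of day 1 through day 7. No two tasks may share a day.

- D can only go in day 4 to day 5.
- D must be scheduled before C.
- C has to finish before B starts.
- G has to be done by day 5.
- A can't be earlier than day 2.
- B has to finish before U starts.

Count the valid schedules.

4

Enumerating: D=day 4, B=day 6, U=day 7, C=day 5, A=day 2, G=day 1, Q=day 3 | B=day 6; U=day 7; Q=day 2; G=day 1; D=day 4; C=day 5; A=day 3 | A -> day 3; G -> day 2; U -> day 7; C -> day 5; B -> day 6; D -> day 4; Q -> day 1 | Q=day 1, U=day 7, B=day 6, G=day 3, D=day 4, C=day 5, A=day 2.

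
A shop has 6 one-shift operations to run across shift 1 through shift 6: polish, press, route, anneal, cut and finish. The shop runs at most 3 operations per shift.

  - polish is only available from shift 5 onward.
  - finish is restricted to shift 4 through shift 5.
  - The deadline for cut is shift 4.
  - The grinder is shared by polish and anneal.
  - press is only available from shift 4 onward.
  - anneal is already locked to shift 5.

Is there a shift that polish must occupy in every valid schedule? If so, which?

polish's window is shift 5–shift 6.
anneal is fixed at shift 5, and polish can't share a shift with anneal.
So polish must be shift 6.

shift 6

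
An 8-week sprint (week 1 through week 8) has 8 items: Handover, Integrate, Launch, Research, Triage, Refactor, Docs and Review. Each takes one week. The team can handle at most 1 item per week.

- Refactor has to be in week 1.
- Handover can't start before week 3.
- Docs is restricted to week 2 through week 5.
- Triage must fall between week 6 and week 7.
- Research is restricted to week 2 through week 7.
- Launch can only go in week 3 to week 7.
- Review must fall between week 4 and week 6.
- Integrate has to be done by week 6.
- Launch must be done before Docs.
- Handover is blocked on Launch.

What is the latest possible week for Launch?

Launch is available from week 3; Launch's own window allows nothing later than week 7; downstream work caps Launch at week 4.
Launch at week 4 is achievable: Launch in week 4, Review in week 6, Research in week 3, Handover in week 8, Integrate in week 2, Refactor in week 1, Triage in week 7, Docs in week 5.

week 4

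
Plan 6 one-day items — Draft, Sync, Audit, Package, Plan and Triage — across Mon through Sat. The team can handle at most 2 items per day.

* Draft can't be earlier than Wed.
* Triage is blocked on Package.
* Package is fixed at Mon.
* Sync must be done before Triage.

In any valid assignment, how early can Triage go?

Tue

Precedence pushes Triage to at least Tue.
Triage at Tue is achievable: Draft=Wed, Sync=Mon, Plan=Wed, Triage=Tue, Audit=Tue, Package=Mon.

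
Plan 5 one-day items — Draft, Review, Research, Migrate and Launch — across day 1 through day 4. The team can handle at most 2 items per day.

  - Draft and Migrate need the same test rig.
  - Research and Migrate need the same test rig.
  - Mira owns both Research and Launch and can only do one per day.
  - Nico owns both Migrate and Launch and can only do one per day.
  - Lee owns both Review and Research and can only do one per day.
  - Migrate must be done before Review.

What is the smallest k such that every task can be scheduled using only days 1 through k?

3

The precedence chain requires at least 2 distinct days.
With at most 2 per day and 5 tasks, at least 3 days are needed.
3 works (last occupied day: day 3): for example Review=day 2; Migrate=day 1; Launch=day 2; Research=day 3; Draft=day 3.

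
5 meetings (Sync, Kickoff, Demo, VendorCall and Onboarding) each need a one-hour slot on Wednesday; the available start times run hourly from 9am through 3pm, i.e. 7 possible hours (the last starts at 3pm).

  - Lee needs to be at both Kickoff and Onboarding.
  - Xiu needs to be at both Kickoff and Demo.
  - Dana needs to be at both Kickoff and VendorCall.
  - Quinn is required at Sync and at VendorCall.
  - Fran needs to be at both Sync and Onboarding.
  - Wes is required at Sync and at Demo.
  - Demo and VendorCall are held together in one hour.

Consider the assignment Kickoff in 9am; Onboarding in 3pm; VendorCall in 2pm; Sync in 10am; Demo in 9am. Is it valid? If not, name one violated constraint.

No. Xiu needs to be at both Kickoff and Demo is not satisfied.

Xiu needs to be at both Kickoff and Demo — violated.
Demo and VendorCall are held together in one hour — violated.
Fran needs to be at both Sync and Onboarding — holds.
Lee needs to be at both Kickoff and Onboarding — holds.
Quinn is required at Sync and at VendorCall — holds.
Wes is required at Sync and at Demo — holds.
Dana needs to be at both Kickoff and VendorCall — holds.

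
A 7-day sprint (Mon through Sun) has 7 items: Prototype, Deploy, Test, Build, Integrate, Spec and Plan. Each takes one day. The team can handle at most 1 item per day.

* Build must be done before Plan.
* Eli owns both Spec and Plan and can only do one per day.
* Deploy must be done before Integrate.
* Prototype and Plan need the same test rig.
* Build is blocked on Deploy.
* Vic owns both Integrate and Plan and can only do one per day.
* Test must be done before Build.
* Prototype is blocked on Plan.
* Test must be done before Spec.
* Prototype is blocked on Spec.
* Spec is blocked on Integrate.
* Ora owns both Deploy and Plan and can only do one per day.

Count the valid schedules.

Splitting on Deploy: it can be Mon (9), Tue (6). Listing each branch's schedules as (Prototype, Test, Build, Integrate, Spec, Plan):
Deploy=Mon: (Sun,Tue,Wed,Thu,Fri,Sat) (Sun,Tue,Wed,Thu,Sat,Fri) (Sun,Tue,Wed,Fri,Sat,Thu) (Sun,Tue,Thu,Wed,Fri,Sat) (Sun,Tue,Thu,Wed,Sat,Fri) (Sun,Tue,Fri,Wed,Thu,Sat) (Sun,Wed,Thu,Tue,Fri,Sat) (Sun,Wed,Thu,Tue,Sat,Fri) (Sun,Wed,Fri,Tue,Thu,Sat) — 9.
Deploy=Tue: (Sun,Mon,Wed,Thu,Fri,Sat) (Sun,Mon,Wed,Thu,Sat,Fri) (Sun,Mon,Wed,Fri,Sat,Thu) (Sun,Mon,Thu,Wed,Fri,Sat) (Sun,Mon,Thu,Wed,Sat,Fri) (Sun,Mon,Fri,Wed,Thu,Sat) — 6.
Summing: 9 + 6 = 15.

15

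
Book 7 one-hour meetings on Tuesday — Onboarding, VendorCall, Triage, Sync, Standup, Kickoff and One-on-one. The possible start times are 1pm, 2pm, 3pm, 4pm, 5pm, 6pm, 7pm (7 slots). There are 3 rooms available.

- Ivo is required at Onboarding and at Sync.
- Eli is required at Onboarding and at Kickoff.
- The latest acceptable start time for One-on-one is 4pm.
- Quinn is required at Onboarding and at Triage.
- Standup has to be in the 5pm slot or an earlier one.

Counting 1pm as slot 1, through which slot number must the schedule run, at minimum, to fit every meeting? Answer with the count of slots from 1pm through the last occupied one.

3 slots

With at most 3 per slot and 7 meetings, at least 3 slots are needed.
3 works (last occupied slot: 3pm): for example Standup in 1pm; Sync in 2pm; Triage in 2pm; Kickoff in 2pm; One-on-one in 3pm; Onboarding in 1pm; VendorCall in 1pm.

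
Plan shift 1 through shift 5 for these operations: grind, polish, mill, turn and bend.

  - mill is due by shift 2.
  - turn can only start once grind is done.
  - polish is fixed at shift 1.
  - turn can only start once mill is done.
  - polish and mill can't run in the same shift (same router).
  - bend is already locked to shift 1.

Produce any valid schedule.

mill -> shift 2, turn -> shift 3, bend -> shift 1, polish -> shift 1, grind -> shift 1

Checking: mill(shift 2) before turn(shift 3); grind(shift 1) before turn(shift 3); polish(shift 1) != mill(shift 2); bend=shift 1 in [shift 1,shift 1]; polish=shift 1 in [shift 1,shift 1]; mill=shift 2 in [shift 1,shift 2].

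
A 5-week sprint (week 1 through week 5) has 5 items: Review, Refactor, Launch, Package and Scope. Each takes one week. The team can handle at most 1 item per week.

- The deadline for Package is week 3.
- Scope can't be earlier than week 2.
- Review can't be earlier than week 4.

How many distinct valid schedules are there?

28

Splitting on Review: it can be week 4 (14), week 5 (14). Listing each branch's schedules as (Refactor, Launch, Package, Scope) by week number:
Review=week 4: (1,2,3,5) (1,3,2,5) (1,5,2,3) (1,5,3,2) (2,1,3,5) (2,3,1,5) (2,5,1,3) (3,1,2,5) (3,2,1,5) (3,5,1,2) (5,1,2,3) (5,1,3,2) (5,2,1,3) (5,3,1,2) — 14.
Review=week 5: (1,2,3,4) (1,3,2,4) (1,4,2,3) (1,4,3,2) (2,1,3,4) (2,3,1,4) (2,4,1,3) (3,1,2,4) (3,2,1,4) (3,4,1,2) (4,1,2,3) (4,1,3,2) (4,2,1,3) (4,3,1,2) — 14.
Summing: 14 + 14 = 28.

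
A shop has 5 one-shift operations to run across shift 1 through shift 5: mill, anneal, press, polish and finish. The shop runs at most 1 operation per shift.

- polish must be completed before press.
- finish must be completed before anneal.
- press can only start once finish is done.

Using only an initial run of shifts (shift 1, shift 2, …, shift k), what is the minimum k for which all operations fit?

The precedence chain requires at least 2 distinct shifts.
With at most 1 per shift and 5 operations, at least 5 shifts are needed.
5 works (last occupied shift: shift 5): for example anneal in shift 4; mill in shift 5; press in shift 3; finish in shift 1; polish in shift 2.

5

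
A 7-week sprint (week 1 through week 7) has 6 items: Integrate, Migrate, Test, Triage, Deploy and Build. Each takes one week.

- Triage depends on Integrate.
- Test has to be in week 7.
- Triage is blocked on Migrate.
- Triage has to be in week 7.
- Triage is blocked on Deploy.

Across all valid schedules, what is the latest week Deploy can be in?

Downstream work caps Deploy at week 6.
Deploy at week 6 is achievable: Deploy=week 6, Test=week 7, Migrate=week 1, Integrate=week 1, Triage=week 7, Build=week 1.

week 6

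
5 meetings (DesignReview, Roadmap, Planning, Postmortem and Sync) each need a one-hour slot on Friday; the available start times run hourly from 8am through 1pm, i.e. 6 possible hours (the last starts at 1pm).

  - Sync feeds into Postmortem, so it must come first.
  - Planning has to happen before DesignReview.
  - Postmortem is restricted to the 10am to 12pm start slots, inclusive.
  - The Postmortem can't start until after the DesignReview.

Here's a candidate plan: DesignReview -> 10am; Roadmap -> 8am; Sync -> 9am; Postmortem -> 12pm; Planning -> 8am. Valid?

Postmortem is restricted to the 10am to 12pm start slots, inclusive — holds.
Sync feeds into Postmortem, so it must come first — holds.
The Postmortem can't start until after the DesignReview — holds.
Planning has to happen before DesignReview — holds.

Yes, all constraints hold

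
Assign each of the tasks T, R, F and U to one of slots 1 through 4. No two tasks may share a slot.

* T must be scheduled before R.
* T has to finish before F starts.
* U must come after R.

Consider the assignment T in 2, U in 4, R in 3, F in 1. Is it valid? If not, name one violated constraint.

Invalid. T has to finish before F starts.

U must come after R — holds.
T has to finish before F starts — violated.
No two tasks may share a slot — holds.
T must be scheduled before R — holds.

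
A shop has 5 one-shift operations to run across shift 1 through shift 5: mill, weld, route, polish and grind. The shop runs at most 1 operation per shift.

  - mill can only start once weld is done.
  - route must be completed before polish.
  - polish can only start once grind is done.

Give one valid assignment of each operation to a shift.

grind=shift 2, route=shift 1, weld=shift 4, mill=shift 5, polish=shift 3

Checking: route(shift 1) before polish(shift 3); grind(shift 2) before polish(shift 3); weld(shift 4) before mill(shift 5); max 1 per shift (cap 1).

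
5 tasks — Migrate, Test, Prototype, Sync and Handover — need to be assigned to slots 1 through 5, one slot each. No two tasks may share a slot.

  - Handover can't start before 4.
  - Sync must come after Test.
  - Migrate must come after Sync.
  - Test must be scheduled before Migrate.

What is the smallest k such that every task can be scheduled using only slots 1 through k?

5 slots

The precedence chain requires at least 3 distinct slots.
With at most 1 per slot and 5 tasks, at least 5 slots are needed.
Handover can't be placed before 4, so the schedule must run through at least slot 4.
5 works (last occupied slot: 5): for example Test -> 1, Prototype -> 5, Migrate -> 3, Sync -> 2, Handover -> 4.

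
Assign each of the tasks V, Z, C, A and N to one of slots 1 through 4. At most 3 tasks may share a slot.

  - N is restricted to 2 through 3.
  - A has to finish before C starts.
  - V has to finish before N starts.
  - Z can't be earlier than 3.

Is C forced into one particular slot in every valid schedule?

No

C can be 2 (e.g. V -> 1; C -> 2; Z -> 3; N -> 2; A -> 1) or 3 (e.g. C=3, N=2, A=1, Z=3, V=1).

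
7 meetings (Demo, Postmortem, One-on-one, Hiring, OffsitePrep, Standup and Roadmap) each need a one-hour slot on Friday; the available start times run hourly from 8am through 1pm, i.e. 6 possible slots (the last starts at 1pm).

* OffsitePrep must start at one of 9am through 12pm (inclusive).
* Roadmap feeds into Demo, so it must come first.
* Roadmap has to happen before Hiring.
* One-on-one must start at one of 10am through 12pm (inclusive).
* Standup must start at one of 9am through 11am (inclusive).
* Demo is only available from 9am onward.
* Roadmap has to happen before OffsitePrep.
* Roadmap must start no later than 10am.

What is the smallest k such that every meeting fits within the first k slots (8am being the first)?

The precedence chain requires at least 2 distinct slots.
One-on-one can't be placed before 10am — that is slot 3 counting from 8am — so the schedule must run through at least 3 slots.
3 works (last occupied slot: 10am): for example OffsitePrep=9am, Hiring=9am, Demo=9am, Postmortem=8am, Roadmap=8am, Standup=9am, One-on-one=10am.

3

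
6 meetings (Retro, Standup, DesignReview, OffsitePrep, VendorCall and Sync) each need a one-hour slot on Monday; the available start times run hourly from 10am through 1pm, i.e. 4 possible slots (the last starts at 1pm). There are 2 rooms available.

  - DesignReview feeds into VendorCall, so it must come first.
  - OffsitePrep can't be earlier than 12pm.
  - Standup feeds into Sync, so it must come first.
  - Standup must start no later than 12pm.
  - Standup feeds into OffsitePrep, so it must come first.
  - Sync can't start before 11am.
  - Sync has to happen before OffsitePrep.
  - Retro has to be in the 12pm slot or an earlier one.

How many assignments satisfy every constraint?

Splitting on Retro: it can be 10am (15), 11am (15), 12pm (15). Listing each branch's schedules as (Standup, DesignReview, OffsitePrep, VendorCall, Sync):
Retro=10am: (10am,11am,12pm,12pm,11am) (10am,11am,12pm,1pm,11am) (10am,11am,1pm,12pm,11am) (10am,11am,1pm,12pm,12pm) (10am,11am,1pm,1pm,11am) (10am,11am,1pm,1pm,12pm) (10am,12pm,12pm,1pm,11am) (10am,12pm,1pm,1pm,11am) (10am,12pm,1pm,1pm,12pm) (11am,10am,1pm,11am,12pm) (11am,10am,1pm,12pm,12pm) (11am,10am,1pm,1pm,12pm) (11am,11am,1pm,12pm,12pm) (11am,11am,1pm,1pm,12pm) (11am,12pm,1pm,1pm,12pm) — 15.
Retro=11am: (10am,10am,12pm,12pm,11am) (10am,10am,12pm,1pm,11am) (10am,10am,1pm,11am,12pm) (10am,10am,1pm,12pm,11am) (10am,10am,1pm,12pm,12pm) (10am,10am,1pm,1pm,11am) (10am,10am,1pm,1pm,12pm) (10am,11am,1pm,12pm,12pm) (10am,11am,1pm,1pm,12pm) (10am,12pm,12pm,1pm,11am) (10am,12pm,1pm,1pm,11am) (10am,12pm,1pm,1pm,12pm) (11am,10am,1pm,12pm,12pm) (11am,10am,1pm,1pm,12pm) (11am,12pm,1pm,1pm,12pm) — 15.
Retro=12pm: (10am,10am,12pm,11am,11am) (10am,10am,12pm,1pm,11am) (10am,10am,1pm,11am,11am) (10am,10am,1pm,11am,12pm) (10am,10am,1pm,12pm,11am) (10am,10am,1pm,1pm,11am) (10am,10am,1pm,1pm,12pm) (10am,11am,12pm,1pm,11am) (10am,11am,1pm,12pm,11am) (10am,11am,1pm,1pm,11am) (10am,11am,1pm,1pm,12pm) (10am,12pm,1pm,1pm,11am) (11am,10am,1pm,11am,12pm) (11am,10am,1pm,1pm,12pm) (11am,11am,1pm,1pm,12pm) — 15.
Summing: 15 + 15 + 15 = 45.

45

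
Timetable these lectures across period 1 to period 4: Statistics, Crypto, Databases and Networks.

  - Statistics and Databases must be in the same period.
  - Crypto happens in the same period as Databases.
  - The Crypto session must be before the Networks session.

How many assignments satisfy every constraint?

Splitting on Statistics: it can be period 1 (3), period 2 (2), period 3 (1). Listing each branch's schedules as (Crypto, Databases, Networks) by period number:
Statistics=period 1: (1,1,2) (1,1,3) (1,1,4) — 3.
Statistics=period 2: (2,2,3) (2,2,4) — 2.
Statistics=period 3: (3,3,4) — 1.
Summing: 3 + 2 + 1 = 6.

6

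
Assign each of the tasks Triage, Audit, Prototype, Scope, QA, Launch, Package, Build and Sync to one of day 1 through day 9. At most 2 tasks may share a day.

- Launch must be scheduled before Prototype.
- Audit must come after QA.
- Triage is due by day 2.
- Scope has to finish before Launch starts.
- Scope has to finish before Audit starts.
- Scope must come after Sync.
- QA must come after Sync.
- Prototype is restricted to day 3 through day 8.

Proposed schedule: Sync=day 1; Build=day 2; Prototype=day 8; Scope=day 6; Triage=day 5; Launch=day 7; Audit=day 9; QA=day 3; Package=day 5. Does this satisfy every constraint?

At most 2 tasks may share a day — holds.
Scope must come after Sync — holds.
Launch must be scheduled before Prototype — holds.
Triage is due by day 2 — violated.
Scope has to finish before Launch starts — holds.
QA must come after Sync — holds.
Audit must come after QA — holds.
Scope has to finish before Audit starts — holds.
Prototype is restricted to day 3 through day 8 — holds.

No — it violates: Triage is due by day 2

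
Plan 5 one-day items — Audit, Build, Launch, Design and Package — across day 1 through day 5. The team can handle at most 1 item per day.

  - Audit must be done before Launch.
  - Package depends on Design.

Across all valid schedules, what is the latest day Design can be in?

Downstream work caps Design at day 4.
Design at day 4 is achievable: Package -> day 5; Launch -> day 2; Design -> day 4; Build -> day 3; Audit -> day 1.

day 4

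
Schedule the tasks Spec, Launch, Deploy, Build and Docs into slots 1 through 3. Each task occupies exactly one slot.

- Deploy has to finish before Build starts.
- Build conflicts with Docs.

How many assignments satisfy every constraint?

Splitting on Spec: it can be 1 (18), 2 (18), 3 (18). Listing each branch's schedules as (Launch, Deploy, Build, Docs):
Spec=1: (1,1,2,1) (1,1,2,3) (1,1,3,1) (1,1,3,2) (1,2,3,1) (1,2,3,2) (2,1,2,1) (2,1,2,3) (2,1,3,1) (2,1,3,2) (2,2,3,1) (2,2,3,2) (3,1,2,1) (3,1,2,3) (3,1,3,1) (3,1,3,2) (3,2,3,1) (3,2,3,2) — 18.
Spec=2: (1,1,2,1) (1,1,2,3) (1,1,3,1) (1,1,3,2) (1,2,3,1) (1,2,3,2) (2,1,2,1) (2,1,2,3) (2,1,3,1) (2,1,3,2) (2,2,3,1) (2,2,3,2) (3,1,2,1) (3,1,2,3) (3,1,3,1) (3,1,3,2) (3,2,3,1) (3,2,3,2) — 18.
Spec=3: (1,1,2,1) (1,1,2,3) (1,1,3,1) (1,1,3,2) (1,2,3,1) (1,2,3,2) (2,1,2,1) (2,1,2,3) (2,1,3,1) (2,1,3,2) (2,2,3,1) (2,2,3,2) (3,1,2,1) (3,1,2,3) (3,1,3,1) (3,1,3,2) (3,2,3,1) (3,2,3,2) — 18.
Summing: 18 + 18 + 18 = 54.

54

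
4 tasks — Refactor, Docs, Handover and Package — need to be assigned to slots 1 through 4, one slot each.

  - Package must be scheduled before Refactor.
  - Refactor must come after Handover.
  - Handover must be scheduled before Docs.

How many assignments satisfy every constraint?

Splitting on Refactor: it can be 2 (3), 3 (10), 4 (18). Listing each branch's schedules as (Docs, Handover, Package):
Refactor=2: (2,1,1) (3,1,1) (4,1,1) — 3.
Refactor=3: (2,1,1) (2,1,2) (3,1,1) (3,1,2) (3,2,1) (3,2,2) (4,1,1) (4,1,2) (4,2,1) (4,2,2) — 10.
Refactor=4: (2,1,1) (2,1,2) (2,1,3) (3,1,1) (3,1,2) (3,1,3) (3,2,1) (3,2,2) (3,2,3) (4,1,1) (4,1,2) (4,1,3) (4,2,1) (4,2,2) (4,2,3) (4,3,1) (4,3,2) (4,3,3) — 18.
Summing: 3 + 10 + 18 = 31.

31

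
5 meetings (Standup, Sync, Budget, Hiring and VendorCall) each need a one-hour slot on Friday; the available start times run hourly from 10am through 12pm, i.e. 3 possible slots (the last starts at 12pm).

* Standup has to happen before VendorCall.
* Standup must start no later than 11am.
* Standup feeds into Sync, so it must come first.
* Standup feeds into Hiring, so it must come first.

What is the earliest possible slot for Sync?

11am

Precedence pushes Sync to at least 11am.
Sync at 11am is achievable: Sync -> 11am; Standup -> 10am; Hiring -> 11am; Budget -> 10am; VendorCall -> 11am.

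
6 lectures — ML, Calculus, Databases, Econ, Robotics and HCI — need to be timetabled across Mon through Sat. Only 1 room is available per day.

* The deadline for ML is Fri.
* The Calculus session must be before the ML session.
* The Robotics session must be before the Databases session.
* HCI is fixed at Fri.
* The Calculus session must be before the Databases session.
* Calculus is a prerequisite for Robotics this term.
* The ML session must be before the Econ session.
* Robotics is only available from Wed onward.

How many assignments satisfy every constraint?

Enumerating: HCI=Fri; Robotics=Wed; Databases=Thu; Calculus=Mon; Econ=Sat; ML=Tue | HCI -> Fri; ML -> Tue; Calculus -> Mon; Robotics -> Wed; Databases -> Sat; Econ -> Thu | Calculus=Mon, Robotics=Thu, Databases=Sat, Econ=Wed, ML=Tue, HCI=Fri.

3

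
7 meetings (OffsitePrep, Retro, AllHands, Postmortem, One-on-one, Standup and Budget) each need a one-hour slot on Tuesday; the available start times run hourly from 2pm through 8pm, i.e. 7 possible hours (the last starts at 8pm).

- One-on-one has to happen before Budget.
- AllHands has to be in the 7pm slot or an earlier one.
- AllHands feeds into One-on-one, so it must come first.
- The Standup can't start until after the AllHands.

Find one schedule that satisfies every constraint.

Retro=2pm; OffsitePrep=2pm; Standup=3pm; Budget=4pm; AllHands=2pm; Postmortem=2pm; One-on-one=3pm

Checking: AllHands(2pm) before Standup(3pm); AllHands(2pm) before One-on-one(3pm); One-on-one(3pm) before Budget(4pm); AllHands=2pm in [2pm,7pm].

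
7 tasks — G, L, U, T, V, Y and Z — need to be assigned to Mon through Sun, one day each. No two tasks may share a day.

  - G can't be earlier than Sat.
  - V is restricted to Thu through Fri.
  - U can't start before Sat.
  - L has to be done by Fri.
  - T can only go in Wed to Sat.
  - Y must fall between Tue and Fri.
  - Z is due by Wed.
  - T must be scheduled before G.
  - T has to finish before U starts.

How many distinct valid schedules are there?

Splitting on G: it can be Sat (14), Sun (14). Listing each branch's schedules as (L, U, T, V, Y, Z):
G=Sat: (Mon,Sun,Wed,Thu,Fri,Tue) (Mon,Sun,Wed,Fri,Thu,Tue) (Mon,Sun,Thu,Fri,Tue,Wed) (Mon,Sun,Thu,Fri,Wed,Tue) (Mon,Sun,Fri,Thu,Tue,Wed) (Mon,Sun,Fri,Thu,Wed,Tue) (Tue,Sun,Wed,Thu,Fri,Mon) (Tue,Sun,Wed,Fri,Thu,Mon) (Tue,Sun,Thu,Fri,Wed,Mon) (Tue,Sun,Fri,Thu,Wed,Mon) (Wed,Sun,Thu,Fri,Tue,Mon) (Wed,Sun,Fri,Thu,Tue,Mon) (Thu,Sun,Wed,Fri,Tue,Mon) (Fri,Sun,Wed,Thu,Tue,Mon) — 14.
G=Sun: (Mon,Sat,Wed,Thu,Fri,Tue) (Mon,Sat,Wed,Fri,Thu,Tue) (Mon,Sat,Thu,Fri,Tue,Wed) (Mon,Sat,Thu,Fri,Wed,Tue) (Mon,Sat,Fri,Thu,Tue,Wed) (Mon,Sat,Fri,Thu,Wed,Tue) (Tue,Sat,Wed,Thu,Fri,Mon) (Tue,Sat,Wed,Fri,Thu,Mon) (Tue,Sat,Thu,Fri,Wed,Mon) (Tue,Sat,Fri,Thu,Wed,Mon) (Wed,Sat,Thu,Fri,Tue,Mon) (Wed,Sat,Fri,Thu,Tue,Mon) (Thu,Sat,Wed,Fri,Tue,Mon) (Fri,Sat,Wed,Thu,Tue,Mon) — 14.
Summing: 14 + 14 = 28.

28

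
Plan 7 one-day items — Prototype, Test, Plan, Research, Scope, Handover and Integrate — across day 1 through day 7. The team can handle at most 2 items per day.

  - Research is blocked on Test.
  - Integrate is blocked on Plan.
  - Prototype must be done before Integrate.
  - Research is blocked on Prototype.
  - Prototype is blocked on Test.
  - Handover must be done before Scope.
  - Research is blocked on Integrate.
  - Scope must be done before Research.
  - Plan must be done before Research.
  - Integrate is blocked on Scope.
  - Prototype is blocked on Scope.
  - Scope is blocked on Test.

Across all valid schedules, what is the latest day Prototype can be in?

Precedence pushes Prototype to at least day 3; downstream work caps Prototype at day 5.
Prototype at day 5 is achievable: Prototype=day 5; Handover=day 1; Research=day 7; Test=day 1; Scope=day 2; Integrate=day 6; Plan=day 2.

day 5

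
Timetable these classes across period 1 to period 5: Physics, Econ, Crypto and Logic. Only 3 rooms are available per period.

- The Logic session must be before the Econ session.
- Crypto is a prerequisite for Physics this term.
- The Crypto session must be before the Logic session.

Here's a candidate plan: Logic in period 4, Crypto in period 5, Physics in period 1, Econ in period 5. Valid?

No — it violates: Crypto is a prerequisite for Physics this term

Only 3 rooms are available per period — holds.
The Logic session must be before the Econ session — holds.
Crypto is a prerequisite for Physics this term — violated.
The Crypto session must be before the Logic session — violated.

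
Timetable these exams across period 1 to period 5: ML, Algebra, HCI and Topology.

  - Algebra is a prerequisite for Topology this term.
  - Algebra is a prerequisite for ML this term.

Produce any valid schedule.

HCI -> period 1, ML -> period 2, Topology -> period 2, Algebra -> period 1

Checking: Algebra(period 1) before Topology(period 2); Algebra(period 1) before ML(period 2).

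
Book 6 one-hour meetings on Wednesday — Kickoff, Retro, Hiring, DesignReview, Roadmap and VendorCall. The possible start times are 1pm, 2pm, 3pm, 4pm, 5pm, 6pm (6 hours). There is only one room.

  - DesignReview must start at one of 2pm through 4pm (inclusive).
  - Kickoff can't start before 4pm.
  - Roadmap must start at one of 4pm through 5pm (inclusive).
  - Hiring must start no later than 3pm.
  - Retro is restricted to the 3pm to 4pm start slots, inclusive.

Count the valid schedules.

Splitting on Kickoff: it can be 4pm (1), 5pm (1), 6pm (8). Listing each branch's schedules as (Retro, Hiring, DesignReview, Roadmap, VendorCall):
Kickoff=4pm: (3pm,1pm,2pm,5pm,6pm) — 1.
Kickoff=5pm: (3pm,1pm,2pm,4pm,6pm) — 1.
Kickoff=6pm: (3pm,1pm,2pm,4pm,5pm) (3pm,1pm,2pm,5pm,4pm) (3pm,1pm,4pm,5pm,2pm) (3pm,2pm,4pm,5pm,1pm) (4pm,1pm,2pm,5pm,3pm) (4pm,1pm,3pm,5pm,2pm) (4pm,2pm,3pm,5pm,1pm) (4pm,3pm,2pm,5pm,1pm) — 8.
Summing: 1 + 1 + 8 = 10.

10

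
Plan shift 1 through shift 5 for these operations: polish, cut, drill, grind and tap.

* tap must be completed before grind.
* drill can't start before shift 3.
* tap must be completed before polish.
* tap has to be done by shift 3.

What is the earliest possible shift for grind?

shift 2

Precedence pushes grind to at least shift 2.
grind at shift 2 is achievable: cut=shift 1; grind=shift 2; polish=shift 2; drill=shift 3; tap=shift 1.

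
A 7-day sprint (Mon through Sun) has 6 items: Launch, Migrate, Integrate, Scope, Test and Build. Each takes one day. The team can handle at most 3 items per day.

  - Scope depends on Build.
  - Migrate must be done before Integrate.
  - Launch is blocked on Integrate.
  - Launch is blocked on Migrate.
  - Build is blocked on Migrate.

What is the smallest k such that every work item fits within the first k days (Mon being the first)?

The precedence chain requires at least 3 distinct days.
With at most 3 per day and 6 work items, at least 2 days are needed.
3 works (last occupied day: Wed): for example Launch -> Wed, Integrate -> Tue, Scope -> Wed, Test -> Mon, Migrate -> Mon, Build -> Tue.

3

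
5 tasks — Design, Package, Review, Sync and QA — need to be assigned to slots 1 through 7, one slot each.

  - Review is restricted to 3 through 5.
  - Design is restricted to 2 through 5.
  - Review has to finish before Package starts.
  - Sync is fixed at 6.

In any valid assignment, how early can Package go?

Precedence pushes Package to at least 4.
Package at 4 is achievable: Design -> 2, QA -> 1, Sync -> 6, Package -> 4, Review -> 3.

4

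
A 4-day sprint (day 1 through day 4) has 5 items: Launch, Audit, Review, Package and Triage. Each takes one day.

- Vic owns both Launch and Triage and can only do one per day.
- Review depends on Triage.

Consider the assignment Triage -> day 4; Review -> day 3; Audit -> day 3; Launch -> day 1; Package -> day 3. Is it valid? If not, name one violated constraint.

No. Review depends on Triage is not satisfied.

Vic owns both Launch and Triage and can only do one per day — holds.
Review depends on Triage — violated.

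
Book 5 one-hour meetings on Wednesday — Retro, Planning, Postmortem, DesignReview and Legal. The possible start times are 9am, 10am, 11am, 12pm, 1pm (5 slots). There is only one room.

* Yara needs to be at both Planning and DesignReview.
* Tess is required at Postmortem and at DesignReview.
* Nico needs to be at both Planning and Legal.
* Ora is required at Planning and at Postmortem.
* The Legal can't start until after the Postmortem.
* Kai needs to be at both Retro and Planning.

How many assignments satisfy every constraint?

Splitting on Retro: it can be 9am (12), 10am (12), 11am (12), 12pm (12), 1pm (12). Listing each branch's schedules as (Planning, Postmortem, DesignReview, Legal):
Retro=9am: (10am,11am,12pm,1pm) (10am,11am,1pm,12pm) (10am,12pm,11am,1pm) (11am,10am,12pm,1pm) (11am,10am,1pm,12pm) (11am,12pm,10am,1pm) (12pm,10am,11am,1pm) (12pm,10am,1pm,11am) (12pm,11am,10am,1pm) (1pm,10am,11am,12pm) (1pm,10am,12pm,11am) (1pm,11am,10am,12pm) — 12.
Retro=10am: (9am,11am,12pm,1pm) (9am,11am,1pm,12pm) (9am,12pm,11am,1pm) (11am,9am,12pm,1pm) (11am,9am,1pm,12pm) (11am,12pm,9am,1pm) (12pm,9am,11am,1pm) (12pm,9am,1pm,11am) (12pm,11am,9am,1pm) (1pm,9am,11am,12pm) (1pm,9am,12pm,11am) (1pm,11am,9am,12pm) — 12.
Retro=11am: (9am,10am,12pm,1pm) (9am,10am,1pm,12pm) (9am,12pm,10am,1pm) (10am,9am,12pm,1pm) (10am,9am,1pm,12pm) (10am,12pm,9am,1pm) (12pm,9am,10am,1pm) (12pm,9am,1pm,10am) (12pm,10am,9am,1pm) (1pm,9am,10am,12pm) (1pm,9am,12pm,10am) (1pm,10am,9am,12pm) — 12.
Retro=12pm: (9am,10am,11am,1pm) (9am,10am,1pm,11am) (9am,11am,10am,1pm) (10am,9am,11am,1pm) (10am,9am,1pm,11am) (10am,11am,9am,1pm) (11am,9am,10am,1pm) (11am,9am,1pm,10am) (11am,10am,9am,1pm) (1pm,9am,10am,11am) (1pm,9am,11am,10am) (1pm,10am,9am,11am) — 12.
Retro=1pm: (9am,10am,11am,12pm) (9am,10am,12pm,11am) (9am,11am,10am,12pm) (10am,9am,11am,12pm) (10am,9am,12pm,11am) (10am,11am,9am,12pm) (11am,9am,10am,12pm) (11am,9am,12pm,10am) (11am,10am,9am,12pm) (12pm,9am,10am,11am) (12pm,9am,11am,10am) (12pm,10am,9am,11am) — 12.
Summing: 12 + 12 + 12 + 12 + 12 = 60.

60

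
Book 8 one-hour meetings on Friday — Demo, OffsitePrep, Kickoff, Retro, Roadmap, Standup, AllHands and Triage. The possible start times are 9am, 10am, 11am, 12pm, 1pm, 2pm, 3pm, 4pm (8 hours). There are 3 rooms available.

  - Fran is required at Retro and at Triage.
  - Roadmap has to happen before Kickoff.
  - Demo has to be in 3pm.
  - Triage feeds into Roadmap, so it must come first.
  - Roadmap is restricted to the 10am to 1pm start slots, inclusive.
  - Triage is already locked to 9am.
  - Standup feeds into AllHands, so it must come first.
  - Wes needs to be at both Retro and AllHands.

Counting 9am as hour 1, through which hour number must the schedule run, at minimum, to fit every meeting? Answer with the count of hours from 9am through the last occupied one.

The precedence chain requires at least 3 distinct hours.
With at most 3 per hour and 8 meetings, at least 3 hours are needed.
Demo can't be placed before 3pm — that is hour 7 counting from 9am — so the schedule must run through at least 7 hours.
7 works (last occupied hour: 3pm): for example Kickoff -> 11am, Retro -> 11am, OffsitePrep -> 9am, AllHands -> 10am, Demo -> 3pm, Triage -> 9am, Standup -> 9am, Roadmap -> 10am.

7 hours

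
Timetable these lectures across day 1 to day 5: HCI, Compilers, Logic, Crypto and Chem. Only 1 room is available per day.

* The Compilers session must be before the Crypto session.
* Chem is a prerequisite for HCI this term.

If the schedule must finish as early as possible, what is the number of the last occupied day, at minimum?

The precedence chain requires at least 2 distinct days.
With at most 1 per day and 5 lectures, at least 5 days are needed.
5 works (last occupied day: day 5): for example Chem in day 1; HCI in day 2; Crypto in day 4; Logic in day 5; Compilers in day 3.

day 5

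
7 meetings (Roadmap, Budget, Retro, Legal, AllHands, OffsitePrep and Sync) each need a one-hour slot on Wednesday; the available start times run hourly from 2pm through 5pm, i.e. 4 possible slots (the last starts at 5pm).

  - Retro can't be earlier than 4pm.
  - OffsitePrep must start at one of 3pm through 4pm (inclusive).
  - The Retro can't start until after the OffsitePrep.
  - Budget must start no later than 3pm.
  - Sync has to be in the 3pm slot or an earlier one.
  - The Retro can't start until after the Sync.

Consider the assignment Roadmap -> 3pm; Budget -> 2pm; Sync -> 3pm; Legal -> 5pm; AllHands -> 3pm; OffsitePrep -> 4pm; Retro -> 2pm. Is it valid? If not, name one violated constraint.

Invalid. Retro can't be earlier than 4pm.

OffsitePrep must start at one of 3pm through 4pm (inclusive) — holds.
Budget must start no later than 3pm — holds.
Retro can't be earlier than 4pm — violated.
The Retro can't start until after the Sync — violated.
The Retro can't start until after the OffsitePrep — violated.
Sync has to be in the 3pm slot or an earlier one — holds.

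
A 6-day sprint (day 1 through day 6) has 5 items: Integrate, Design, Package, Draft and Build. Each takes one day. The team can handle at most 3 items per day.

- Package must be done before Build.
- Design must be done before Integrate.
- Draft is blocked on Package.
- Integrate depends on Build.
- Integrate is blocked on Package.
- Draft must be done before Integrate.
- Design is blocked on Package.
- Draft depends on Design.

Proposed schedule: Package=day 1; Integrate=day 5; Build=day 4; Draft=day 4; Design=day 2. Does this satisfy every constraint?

Yes, all constraints hold

Draft is blocked on Package — holds.
Package must be done before Build — holds.
Integrate is blocked on Package — holds.
Integrate depends on Build — holds.
Design must be done before Integrate — holds.
Draft depends on Design — holds.
Design is blocked on Package — holds.
Draft must be done before Integrate — holds.
The team can handle at most 3 items per day — holds.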